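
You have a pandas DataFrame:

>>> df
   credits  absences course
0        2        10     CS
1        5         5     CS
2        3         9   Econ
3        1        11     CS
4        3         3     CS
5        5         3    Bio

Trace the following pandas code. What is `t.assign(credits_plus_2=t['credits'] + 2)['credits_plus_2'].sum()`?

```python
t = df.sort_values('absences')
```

31

sort by absences:
   credits  absences course
4        3         3     CS
5        5         3    Bio
1        5         5     CS
2        3         9   Econ
0        2        10     CS
3        1        11     CS
add column credits_plus_2 = t['credits'] + 2:
   credits  absences course  credits_plus_2
4        3         3     CS               5
5        5         3    Bio               7
1        5         5     CS               7
2        3         9   Econ               5
0        2        10     CS               4
3        1        11     CS               3
Finally, sum of column 'credits_plus_2' = 31.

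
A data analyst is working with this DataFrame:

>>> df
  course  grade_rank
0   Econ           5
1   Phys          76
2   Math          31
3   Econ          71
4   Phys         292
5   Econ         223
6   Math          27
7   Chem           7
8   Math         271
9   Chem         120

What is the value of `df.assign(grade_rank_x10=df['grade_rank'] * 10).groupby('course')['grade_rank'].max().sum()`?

906

add column grade_rank_x10 = df['grade_rank'] * 10:
  course  grade_rank  grade_rank_x10
0   Econ           5              50
1   Phys          76             760
2   Math          31             310
3   Econ          71             710
4   Phys         292            2920
5   Econ         223            2230
6   Math          27             270
7   Chem           7              70
8   Math         271            2710
9   Chem         120            1200
group by course, max of grade_rank:
course
Chem    120
Econ    223
Math    271
Phys    292
Name: grade_rank, dtype: int64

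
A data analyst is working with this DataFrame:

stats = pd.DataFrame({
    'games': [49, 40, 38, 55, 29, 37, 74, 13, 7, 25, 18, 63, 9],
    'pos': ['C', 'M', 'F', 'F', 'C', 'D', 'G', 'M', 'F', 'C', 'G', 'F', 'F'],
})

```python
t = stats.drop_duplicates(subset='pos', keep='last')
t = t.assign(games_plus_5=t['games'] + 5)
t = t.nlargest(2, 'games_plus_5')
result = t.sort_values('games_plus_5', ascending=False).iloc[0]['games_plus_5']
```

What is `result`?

drop duplicate pos (keep=last):
    games pos
5      37   D
7      13   M
9      25   C
10     18   G
12      9   F
add column games_plus_5 = t['games'] + 5:
    games pos  games_plus_5
5      37   D            42
7      13   M            18
9      25   C            30
10     18   G            23
12      9   F            14
take 2 rows with largest games_plus_5:
   games pos  games_plus_5
5     37   D            42
9     25   C            30
sort by games_plus_5 descending:
   games pos  games_plus_5
5     37   D            42
9     25   C            30

42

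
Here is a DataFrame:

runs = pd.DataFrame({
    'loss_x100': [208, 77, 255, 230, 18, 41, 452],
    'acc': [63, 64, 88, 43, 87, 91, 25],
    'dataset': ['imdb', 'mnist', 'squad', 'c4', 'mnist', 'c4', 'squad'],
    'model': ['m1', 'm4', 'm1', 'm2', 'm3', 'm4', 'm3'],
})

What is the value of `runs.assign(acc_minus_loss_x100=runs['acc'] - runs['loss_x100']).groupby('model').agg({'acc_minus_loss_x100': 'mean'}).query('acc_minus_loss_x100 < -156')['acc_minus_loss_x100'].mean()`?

-183.0

add column acc_minus_loss_x100 = runs['acc'] - runs['loss_x100']:
   loss_x100  acc dataset model  acc_minus_loss_x100
0        208   63    imdb    m1                 -145
1         77   64   mnist    m4                  -13
2        255   88   squad    m1                 -167
3        230   43      c4    m2                 -187
4         18   87   mnist    m3                   69
5         41   91      c4    m4                   50
6        452   25   squad    m3                 -427
group by model, mean of acc_minus_loss_x100:
       acc_minus_loss_x100
model                     
m1                  -156.0
m2                  -187.0
m3                  -179.0
m4                    18.5
filter rows where acc_minus_loss_x100 < -156:
       acc_minus_loss_x100
model                     
m2                  -187.0
m3                  -179.0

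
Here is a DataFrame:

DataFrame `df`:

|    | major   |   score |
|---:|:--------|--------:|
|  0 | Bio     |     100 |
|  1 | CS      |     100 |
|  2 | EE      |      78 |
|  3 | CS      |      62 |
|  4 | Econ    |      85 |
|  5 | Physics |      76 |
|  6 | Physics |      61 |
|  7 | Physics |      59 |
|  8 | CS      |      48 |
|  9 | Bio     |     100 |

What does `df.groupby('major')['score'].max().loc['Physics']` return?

group by major, max of score:
major
Bio        100
CS         100
EE          78
Econ        85
Physics     76
Name: score, dtype: int64

76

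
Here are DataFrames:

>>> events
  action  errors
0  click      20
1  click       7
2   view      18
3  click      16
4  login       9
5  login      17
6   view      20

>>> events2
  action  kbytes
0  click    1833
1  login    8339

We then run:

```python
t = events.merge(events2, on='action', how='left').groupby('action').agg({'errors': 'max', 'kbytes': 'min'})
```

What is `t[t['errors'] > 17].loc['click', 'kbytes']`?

merge on 'action' (how='left') → 7 rows:
  action  errors  kbytes
0  click      20  1833.0
1  click       7  1833.0
2   view      18     NaN
3  click      16  1833.0
4  login       9  8339.0
5  login      17  8339.0
6   view      20     NaN
group by action: max(errors), min(kbytes):
        errors  kbytes
action                
click       20  1833.0
login       17  8339.0
view        20     NaN
filter rows where errors > 17:
        errors  kbytes
action                
click       20  1833.0
view        20     NaN
The value at row 'click', column 'kbytes' is 1833.0.

1833.0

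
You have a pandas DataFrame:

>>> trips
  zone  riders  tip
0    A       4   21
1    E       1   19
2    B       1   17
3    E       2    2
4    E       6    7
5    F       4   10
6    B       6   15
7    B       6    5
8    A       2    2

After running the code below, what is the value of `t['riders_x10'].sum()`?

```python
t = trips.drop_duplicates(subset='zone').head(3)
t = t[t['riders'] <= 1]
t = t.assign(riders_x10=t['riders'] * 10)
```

drop duplicate zone (keep=first):
  zone  riders  tip
0    A       4   21
1    E       1   19
2    B       1   17
5    F       4   10
take first 3 rows:
  zone  riders  tip
0    A       4   21
1    E       1   19
2    B       1   17
filter rows where riders <= 1:
  zone  riders  tip
1    E       1   19
2    B       1   17
add column riders_x10 = t['riders'] * 10:
  zone  riders  tip  riders_x10
1    E       1   19          10
2    B       1   17          10
Taking the sum of column 'riders_x10' gives 20.

20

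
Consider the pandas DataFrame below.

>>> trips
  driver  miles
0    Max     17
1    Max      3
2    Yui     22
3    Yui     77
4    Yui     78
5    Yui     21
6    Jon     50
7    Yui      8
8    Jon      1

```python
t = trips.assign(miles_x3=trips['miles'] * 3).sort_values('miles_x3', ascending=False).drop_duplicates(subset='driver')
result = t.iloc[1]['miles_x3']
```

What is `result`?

add column miles_x3 = trips['miles'] * 3:
  driver  miles  miles_x3
0    Max     17        51
1    Max      3         9
2    Yui     22        66
3    Yui     77       231
4    Yui     78       234
5    Yui     21        63
6    Jon     50       150
7    Yui      8        24
8    Jon      1         3
sort by miles_x3 descending:
  driver  miles  miles_x3
4    Yui     78       234
3    Yui     77       231
6    Jon     50       150
2    Yui     22        66
5    Yui     21        63
0    Max     17        51
7    Yui      8        24
1    Max      3         9
8    Jon      1         3
drop duplicate driver (keep=first):
  driver  miles  miles_x3
4    Yui     78       234
6    Jon     50       150
0    Max     17        51

150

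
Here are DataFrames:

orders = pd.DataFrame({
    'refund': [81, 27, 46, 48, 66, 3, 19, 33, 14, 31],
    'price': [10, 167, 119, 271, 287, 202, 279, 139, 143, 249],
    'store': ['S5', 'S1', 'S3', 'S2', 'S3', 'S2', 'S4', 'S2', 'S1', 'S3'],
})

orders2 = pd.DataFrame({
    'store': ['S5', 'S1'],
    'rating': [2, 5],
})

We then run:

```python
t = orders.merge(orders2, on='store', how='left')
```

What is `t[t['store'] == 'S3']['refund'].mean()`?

47.6666666667

merge on 'store' (how='left') → 10 rows:
   refund  price store  rating
0      81     10    S5     2.0
1      27    167    S1     5.0
2      46    119    S3     NaN
3      48    271    S2     NaN
4      66    287    S3     NaN
5       3    202    S2     NaN
6      19    279    S4     NaN
7      33    139    S2     NaN
8      14    143    S1     5.0
9      31    249    S3     NaN
filter rows where store == 'S3':
   refund  price store  rating
2      46    119    S3     NaN
4      66    287    S3     NaN
9      31    249    S3     NaN
Then the mean of column 'refund': 47.6666666667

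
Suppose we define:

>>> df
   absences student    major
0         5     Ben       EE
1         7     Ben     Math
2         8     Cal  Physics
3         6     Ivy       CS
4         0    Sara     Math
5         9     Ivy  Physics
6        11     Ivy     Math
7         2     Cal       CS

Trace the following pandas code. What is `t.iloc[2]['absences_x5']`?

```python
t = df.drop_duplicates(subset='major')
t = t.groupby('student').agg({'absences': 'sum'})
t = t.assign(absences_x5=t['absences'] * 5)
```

drop duplicate major (keep=first):
   absences student    major
0         5     Ben       EE
1         7     Ben     Math
2         8     Cal  Physics
3         6     Ivy       CS
group by student, sum of absences:
         absences
student          
Ben            12
Cal             8
Ivy             6
add column absences_x5 = t['absences'] * 5:
         absences  absences_x5
student                       
Ben            12           60
Cal             8           40
Ivy             6           30
Taking the value at position 2, column 'absences_x5' gives 30.

30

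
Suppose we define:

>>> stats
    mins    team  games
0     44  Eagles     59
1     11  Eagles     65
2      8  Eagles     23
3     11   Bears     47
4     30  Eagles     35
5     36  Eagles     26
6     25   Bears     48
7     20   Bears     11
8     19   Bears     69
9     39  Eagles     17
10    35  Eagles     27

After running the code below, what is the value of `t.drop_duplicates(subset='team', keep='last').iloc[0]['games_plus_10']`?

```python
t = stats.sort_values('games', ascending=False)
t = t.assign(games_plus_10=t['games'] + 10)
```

27

sort by games descending:
    mins    team  games
8     19   Bears     69
1     11  Eagles     65
0     44  Eagles     59
6     25   Bears     48
3     11   Bears     47
4     30  Eagles     35
10    35  Eagles     27
5     36  Eagles     26
2      8  Eagles     23
9     39  Eagles     17
7     20   Bears     11
add column games_plus_10 = t['games'] + 10:
    mins    team  games  games_plus_10
8     19   Bears     69             79
1     11  Eagles     65             75
0     44  Eagles     59             69
6     25   Bears     48             58
3     11   Bears     47             57
4     30  Eagles     35             45
10    35  Eagles     27             37
5     36  Eagles     26             36
2      8  Eagles     23             33
9     39  Eagles     17             27
7     20   Bears     11             21
drop duplicate team (keep=last):
   mins    team  games  games_plus_10
9    39  Eagles     17             27
7    20   Bears     11             21
Reading off the value at position 0, column 'games_plus_10', we get 27.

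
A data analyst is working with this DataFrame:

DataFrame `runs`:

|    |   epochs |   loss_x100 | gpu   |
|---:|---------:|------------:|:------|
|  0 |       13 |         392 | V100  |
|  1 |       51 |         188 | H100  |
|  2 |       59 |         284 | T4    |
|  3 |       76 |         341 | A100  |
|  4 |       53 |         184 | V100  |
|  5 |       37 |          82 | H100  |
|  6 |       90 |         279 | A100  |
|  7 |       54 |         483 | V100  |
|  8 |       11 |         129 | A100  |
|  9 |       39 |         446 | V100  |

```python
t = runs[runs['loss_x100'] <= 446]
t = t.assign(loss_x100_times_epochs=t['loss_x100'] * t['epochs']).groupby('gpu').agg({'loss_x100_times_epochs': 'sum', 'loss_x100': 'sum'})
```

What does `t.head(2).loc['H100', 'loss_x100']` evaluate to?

270

filter rows where loss_x100 <= 446:
   epochs  loss_x100   gpu
0      13        392  V100
1      51        188  H100
2      59        284    T4
3      76        341  A100
4      53        184  V100
5      37         82  H100
6      90        279  A100
8      11        129  A100
9      39        446  V100
add column loss_x100_times_epochs = t['loss_x100'] * t['epochs']:
   epochs  loss_x100   gpu  loss_x100_times_epochs
0      13        392  V100                    5096
1      51        188  H100                    9588
2      59        284    T4                   16756
3      76        341  A100                   25916
4      53        184  V100                    9752
5      37         82  H100                    3034
6      90        279  A100                   25110
8      11        129  A100                    1419
9      39        446  V100                   17394
group by gpu: sum(loss_x100_times_epochs), sum(loss_x100):
      loss_x100_times_epochs  loss_x100
gpu                                    
A100                   52445        749
H100                   12622        270
T4                     16756        284
V100                   32242       1022
take first 2 rows:
      loss_x100_times_epochs  loss_x100
gpu                                    
A100                   52445        749
H100                   12622        270
Taking the value at row 'H100', column 'loss_x100' gives 270.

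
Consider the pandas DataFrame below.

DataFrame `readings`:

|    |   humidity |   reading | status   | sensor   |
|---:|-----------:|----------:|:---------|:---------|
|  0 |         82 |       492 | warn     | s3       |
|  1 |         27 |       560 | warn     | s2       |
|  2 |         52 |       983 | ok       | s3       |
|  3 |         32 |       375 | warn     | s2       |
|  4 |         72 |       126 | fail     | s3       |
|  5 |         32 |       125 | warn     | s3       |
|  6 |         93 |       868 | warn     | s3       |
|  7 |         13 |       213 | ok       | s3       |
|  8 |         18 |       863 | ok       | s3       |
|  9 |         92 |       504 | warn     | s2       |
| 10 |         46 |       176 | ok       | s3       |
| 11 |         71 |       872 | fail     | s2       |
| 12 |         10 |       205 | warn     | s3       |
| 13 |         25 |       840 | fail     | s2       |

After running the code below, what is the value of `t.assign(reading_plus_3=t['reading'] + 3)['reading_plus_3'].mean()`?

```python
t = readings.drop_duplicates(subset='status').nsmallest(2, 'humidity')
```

drop duplicate status (keep=first):
   humidity  reading status sensor
0        82      492   warn     s3
2        52      983     ok     s3
4        72      126   fail     s3
take 2 rows with smallest humidity:
   humidity  reading status sensor
2        52      983     ok     s3
4        72      126   fail     s3
add column reading_plus_3 = t['reading'] + 3:
   humidity  reading status sensor  reading_plus_3
2        52      983     ok     s3             986
4        72      126   fail     s3             129
Reading off the mean of column 'reading_plus_3', we get 557.5.

557.5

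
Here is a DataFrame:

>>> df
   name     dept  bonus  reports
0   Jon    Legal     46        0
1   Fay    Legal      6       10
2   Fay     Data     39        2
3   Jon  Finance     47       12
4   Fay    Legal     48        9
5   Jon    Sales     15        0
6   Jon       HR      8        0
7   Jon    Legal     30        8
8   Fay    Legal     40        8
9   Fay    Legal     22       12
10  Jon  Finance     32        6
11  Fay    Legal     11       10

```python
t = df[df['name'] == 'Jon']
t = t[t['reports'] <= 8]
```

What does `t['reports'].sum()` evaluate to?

filter rows where name == 'Jon':
   name     dept  bonus  reports
0   Jon    Legal     46        0
3   Jon  Finance     47       12
5   Jon    Sales     15        0
6   Jon       HR      8        0
7   Jon    Legal     30        8
10  Jon  Finance     32        6
filter rows where reports <= 8:
   name     dept  bonus  reports
0   Jon    Legal     46        0
5   Jon    Sales     15        0
6   Jon       HR      8        0
7   Jon    Legal     30        8
10  Jon  Finance     32        6
sum of column 'reports' → 14

14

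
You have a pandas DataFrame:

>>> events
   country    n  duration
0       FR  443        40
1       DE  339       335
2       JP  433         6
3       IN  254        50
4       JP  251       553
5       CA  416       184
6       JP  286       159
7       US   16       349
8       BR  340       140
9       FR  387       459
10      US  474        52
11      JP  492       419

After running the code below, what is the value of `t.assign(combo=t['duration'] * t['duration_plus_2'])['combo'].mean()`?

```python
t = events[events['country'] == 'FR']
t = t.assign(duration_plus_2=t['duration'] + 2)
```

106639.5

filter rows where country == 'FR':
  country    n  duration
0      FR  443        40
9      FR  387       459
add column duration_plus_2 = t['duration'] + 2:
  country    n  duration  duration_plus_2
0      FR  443        40               42
9      FR  387       459              461
add column combo = t['duration'] * t['duration_plus_2']:
  country    n  duration  duration_plus_2   combo
0      FR  443        40               42    1680
9      FR  387       459              461  211599
Hence 106639.5.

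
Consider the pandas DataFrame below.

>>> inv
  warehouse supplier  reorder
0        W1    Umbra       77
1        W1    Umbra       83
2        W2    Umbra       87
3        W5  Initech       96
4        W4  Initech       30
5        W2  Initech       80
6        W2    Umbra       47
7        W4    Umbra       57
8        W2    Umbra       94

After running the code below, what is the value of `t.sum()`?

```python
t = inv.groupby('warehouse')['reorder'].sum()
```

group by warehouse, sum of reorder:
warehouse
W1    160
W2    308
W4     87
W5     96
Name: reorder, dtype: int64

651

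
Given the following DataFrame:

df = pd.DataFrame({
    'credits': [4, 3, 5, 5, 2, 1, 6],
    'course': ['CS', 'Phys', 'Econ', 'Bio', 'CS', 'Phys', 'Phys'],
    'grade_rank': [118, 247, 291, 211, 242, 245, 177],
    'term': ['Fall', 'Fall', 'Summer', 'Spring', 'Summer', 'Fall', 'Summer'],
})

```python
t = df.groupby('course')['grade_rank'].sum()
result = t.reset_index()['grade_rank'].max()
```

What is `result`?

group by course, sum of grade_rank:
course
Bio     211
CS      360
Econ    291
Phys    669
Name: grade_rank, dtype: int64
reset_index():
  course  grade_rank
0    Bio         211
1     CS         360
2   Econ         291
3   Phys         669
So max() = 669.

669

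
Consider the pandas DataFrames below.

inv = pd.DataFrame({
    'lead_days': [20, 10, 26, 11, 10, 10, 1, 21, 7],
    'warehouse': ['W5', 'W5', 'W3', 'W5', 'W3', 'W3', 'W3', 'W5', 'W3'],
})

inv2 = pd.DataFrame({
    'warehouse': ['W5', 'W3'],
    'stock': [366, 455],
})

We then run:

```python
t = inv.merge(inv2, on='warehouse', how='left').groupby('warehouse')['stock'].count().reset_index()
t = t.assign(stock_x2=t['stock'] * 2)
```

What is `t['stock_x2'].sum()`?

18

merge on 'warehouse' (how='left') → 9 rows:
   lead_days warehouse  stock
0         20        W5    366
1         10        W5    366
2         26        W3    455
3         11        W5    366
4         10        W3    455
5         10        W3    455
6          1        W3    455
7         21        W5    366
8          7        W3    455
group by warehouse, count of stock:
warehouse
W3    5
W5    4
Name: stock, dtype: int64
reset_index():
  warehouse  stock
0        W3      5
1        W5      4
add column stock_x2 = t['stock'] * 2:
  warehouse  stock  stock_x2
0        W3      5        10
1        W5      4         8
sum of column 'stock_x2' → 18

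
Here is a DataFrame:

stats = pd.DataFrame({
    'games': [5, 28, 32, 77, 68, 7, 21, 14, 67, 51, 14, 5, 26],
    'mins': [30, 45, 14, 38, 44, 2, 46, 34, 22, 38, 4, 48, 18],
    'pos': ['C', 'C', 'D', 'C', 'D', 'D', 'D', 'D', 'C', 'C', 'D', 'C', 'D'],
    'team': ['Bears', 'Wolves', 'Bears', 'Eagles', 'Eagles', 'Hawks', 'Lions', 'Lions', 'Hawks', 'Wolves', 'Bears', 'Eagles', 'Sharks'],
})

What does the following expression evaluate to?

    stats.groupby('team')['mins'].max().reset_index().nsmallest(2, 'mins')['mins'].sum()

40

group by team, max of mins:
team
Bears     30
Eagles    48
Hawks     22
Lions     46
Sharks    18
Wolves    45
Name: mins, dtype: int64
reset_index():
     team  mins
0   Bears    30
1  Eagles    48
2   Hawks    22
3   Lions    46
4  Sharks    18
5  Wolves    45
take 2 rows with smallest mins:
     team  mins
4  Sharks    18
2   Hawks    22
So sum() = 40.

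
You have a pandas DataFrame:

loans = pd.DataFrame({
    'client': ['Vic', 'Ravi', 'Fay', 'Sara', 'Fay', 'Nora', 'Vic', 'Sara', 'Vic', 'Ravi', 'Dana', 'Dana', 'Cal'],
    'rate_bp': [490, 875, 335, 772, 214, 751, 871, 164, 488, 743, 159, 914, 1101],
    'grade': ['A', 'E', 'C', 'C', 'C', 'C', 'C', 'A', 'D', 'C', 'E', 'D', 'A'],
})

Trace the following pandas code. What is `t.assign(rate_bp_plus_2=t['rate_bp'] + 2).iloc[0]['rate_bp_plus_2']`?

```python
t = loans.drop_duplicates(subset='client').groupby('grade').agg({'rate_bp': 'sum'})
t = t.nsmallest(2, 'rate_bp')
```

1036

drop duplicate client (keep=first):
   client  rate_bp grade
0     Vic      490     A
1    Ravi      875     E
2     Fay      335     C
3    Sara      772     C
5    Nora      751     C
10   Dana      159     E
12    Cal     1101     A
group by grade, sum of rate_bp:
       rate_bp
grade         
A         1591
C         1858
E         1034
take 2 rows with smallest rate_bp:
       rate_bp
grade         
E         1034
A         1591
add column rate_bp_plus_2 = t['rate_bp'] + 2:
       rate_bp  rate_bp_plus_2
grade                         
E         1034            1036
A         1591            1593
value at position 0, column 'rate_bp_plus_2' → 1036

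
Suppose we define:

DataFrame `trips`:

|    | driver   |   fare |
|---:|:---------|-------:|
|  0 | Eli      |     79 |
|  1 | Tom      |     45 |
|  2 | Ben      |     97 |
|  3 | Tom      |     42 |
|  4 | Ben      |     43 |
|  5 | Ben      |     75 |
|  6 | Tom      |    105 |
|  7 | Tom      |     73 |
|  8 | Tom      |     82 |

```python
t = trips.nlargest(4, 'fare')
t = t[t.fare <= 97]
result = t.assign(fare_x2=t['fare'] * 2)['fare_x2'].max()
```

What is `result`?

take 4 rows with largest fare:
  driver  fare
6    Tom   105
2    Ben    97
8    Tom    82
0    Eli    79
filter rows where fare <= 97:
  driver  fare
2    Ben    97
8    Tom    82
0    Eli    79
add column fare_x2 = t['fare'] * 2:
  driver  fare  fare_x2
2    Ben    97      194
8    Tom    82      164
0    Eli    79      158
The max of column 'fare_x2' is 194.

194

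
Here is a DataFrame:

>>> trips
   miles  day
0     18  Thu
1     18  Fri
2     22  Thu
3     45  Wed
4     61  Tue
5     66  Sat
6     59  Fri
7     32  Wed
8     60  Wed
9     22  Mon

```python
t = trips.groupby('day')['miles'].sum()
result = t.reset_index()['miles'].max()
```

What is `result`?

137

group by day, sum of miles:
day
Fri     77
Mon     22
Sat     66
Thu     40
Tue     61
Wed    137
Name: miles, dtype: int64
reset_index():
   day  miles
0  Fri     77
1  Mon     22
2  Sat     66
3  Thu     40
4  Tue     61
5  Wed    137
Taking the max of column 'miles' gives 137.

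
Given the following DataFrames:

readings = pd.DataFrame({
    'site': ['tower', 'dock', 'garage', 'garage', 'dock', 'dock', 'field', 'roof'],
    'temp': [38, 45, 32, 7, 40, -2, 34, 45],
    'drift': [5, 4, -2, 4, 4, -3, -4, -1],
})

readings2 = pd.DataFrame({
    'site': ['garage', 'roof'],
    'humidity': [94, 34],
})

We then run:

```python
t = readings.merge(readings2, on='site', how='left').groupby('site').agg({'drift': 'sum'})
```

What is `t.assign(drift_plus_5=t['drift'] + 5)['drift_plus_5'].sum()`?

merge on 'site' (how='left') → 8 rows:
     site  temp  drift  humidity
0   tower    38      5       NaN
1    dock    45      4       NaN
2  garage    32     -2      94.0
3  garage     7      4      94.0
4    dock    40      4       NaN
5    dock    -2     -3       NaN
6   field    34     -4       NaN
7    roof    45     -1      34.0
group by site, sum of drift:
        drift
site         
dock        5
field      -4
garage      2
roof       -1
tower       5
add column drift_plus_5 = t['drift'] + 5:
        drift  drift_plus_5
site                       
dock        5            10
field      -4             1
garage      2             7
roof       -1             4
tower       5            10

32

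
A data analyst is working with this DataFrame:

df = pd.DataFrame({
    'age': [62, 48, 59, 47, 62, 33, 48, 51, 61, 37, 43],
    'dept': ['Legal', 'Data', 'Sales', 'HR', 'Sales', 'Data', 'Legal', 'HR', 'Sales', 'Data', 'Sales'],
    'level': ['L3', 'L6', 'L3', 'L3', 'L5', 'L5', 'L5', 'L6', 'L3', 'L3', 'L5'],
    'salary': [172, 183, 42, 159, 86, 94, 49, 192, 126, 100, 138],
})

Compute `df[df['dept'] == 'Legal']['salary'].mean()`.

filter rows where dept == 'Legal':
   age   dept level  salary
0   62  Legal    L3     172
6   48  Legal    L5      49
Hence 110.5.

110.5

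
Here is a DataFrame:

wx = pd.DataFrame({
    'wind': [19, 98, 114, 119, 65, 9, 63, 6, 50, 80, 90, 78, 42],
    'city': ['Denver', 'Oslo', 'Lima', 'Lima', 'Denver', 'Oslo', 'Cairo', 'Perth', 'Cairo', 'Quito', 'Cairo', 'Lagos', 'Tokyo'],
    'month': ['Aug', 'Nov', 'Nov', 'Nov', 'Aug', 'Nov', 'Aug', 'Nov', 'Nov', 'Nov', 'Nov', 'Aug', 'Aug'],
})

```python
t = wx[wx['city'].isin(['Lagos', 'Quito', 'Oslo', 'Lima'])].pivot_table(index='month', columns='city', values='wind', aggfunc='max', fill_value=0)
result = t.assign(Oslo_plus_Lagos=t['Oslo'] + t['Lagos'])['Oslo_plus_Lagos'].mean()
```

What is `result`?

filter rows where city in ['Lagos', 'Quito', 'Oslo', 'Lima']:
    wind   city month
1     98   Oslo   Nov
2    114   Lima   Nov
3    119   Lima   Nov
5      9   Oslo   Nov
9     80  Quito   Nov
11    78  Lagos   Aug
pivot: rows=month, cols=city, max(wind):
city   Lagos  Lima  Oslo  Quito
month                          
Aug       78     0     0      0
Nov        0   119    98     80
add column Oslo_plus_Lagos = t['Oslo'] + t['Lagos']:
city   Lagos  Lima  Oslo  Quito  Oslo_plus_Lagos
month                                           
Aug       78     0     0      0               78
Nov        0   119    98     80               98
Reading off the mean of column 'Oslo_plus_Lagos', we get 88.0.

88.0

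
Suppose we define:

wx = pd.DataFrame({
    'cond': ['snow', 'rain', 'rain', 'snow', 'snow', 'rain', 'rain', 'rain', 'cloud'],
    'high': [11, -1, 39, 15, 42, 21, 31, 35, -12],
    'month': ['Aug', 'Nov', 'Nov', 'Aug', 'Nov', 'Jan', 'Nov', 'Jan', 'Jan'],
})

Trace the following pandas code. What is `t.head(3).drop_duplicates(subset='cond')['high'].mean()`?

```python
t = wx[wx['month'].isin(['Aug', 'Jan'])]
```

16.0

filter rows where month in ['Aug', 'Jan']:
    cond  high month
0   snow    11   Aug
3   snow    15   Aug
5   rain    21   Jan
7   rain    35   Jan
8  cloud   -12   Jan
take first 3 rows:
   cond  high month
0  snow    11   Aug
3  snow    15   Aug
5  rain    21   Jan
drop duplicate cond (keep=first):
   cond  high month
0  snow    11   Aug
5  rain    21   Jan
mean of column 'high' → 16.0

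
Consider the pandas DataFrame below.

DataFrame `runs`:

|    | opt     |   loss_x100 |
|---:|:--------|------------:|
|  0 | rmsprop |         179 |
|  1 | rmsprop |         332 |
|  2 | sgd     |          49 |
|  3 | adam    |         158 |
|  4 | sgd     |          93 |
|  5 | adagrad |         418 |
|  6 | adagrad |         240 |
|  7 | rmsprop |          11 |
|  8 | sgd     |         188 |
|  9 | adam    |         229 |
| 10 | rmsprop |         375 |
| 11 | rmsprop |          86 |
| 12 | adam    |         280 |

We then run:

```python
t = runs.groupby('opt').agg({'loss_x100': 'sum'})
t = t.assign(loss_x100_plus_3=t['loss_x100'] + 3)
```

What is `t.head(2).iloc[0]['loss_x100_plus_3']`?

661

group by opt, sum of loss_x100:
         loss_x100
opt               
adagrad        658
adam           667
rmsprop        983
sgd            330
add column loss_x100_plus_3 = t['loss_x100'] + 3:
         loss_x100  loss_x100_plus_3
opt                                 
adagrad        658               661
adam           667               670
rmsprop        983               986
sgd            330               333
take first 2 rows:
         loss_x100  loss_x100_plus_3
opt                                 
adagrad        658               661
adam           667               670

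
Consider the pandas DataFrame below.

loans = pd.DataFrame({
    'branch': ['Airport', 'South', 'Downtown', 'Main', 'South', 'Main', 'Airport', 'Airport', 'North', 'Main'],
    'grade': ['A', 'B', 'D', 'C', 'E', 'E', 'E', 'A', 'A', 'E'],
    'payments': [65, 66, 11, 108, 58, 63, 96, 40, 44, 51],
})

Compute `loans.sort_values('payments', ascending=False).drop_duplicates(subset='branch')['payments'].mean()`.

65.0

sort by payments descending:
     branch grade  payments
3      Main     C       108
6   Airport     E        96
1     South     B        66
0   Airport     A        65
5      Main     E        63
4     South     E        58
9      Main     E        51
8     North     A        44
7   Airport     A        40
2  Downtown     D        11
drop duplicate branch (keep=first):
     branch grade  payments
3      Main     C       108
6   Airport     E        96
1     South     B        66
8     North     A        44
2  Downtown     D        11
Then the mean of column 'payments': 65.0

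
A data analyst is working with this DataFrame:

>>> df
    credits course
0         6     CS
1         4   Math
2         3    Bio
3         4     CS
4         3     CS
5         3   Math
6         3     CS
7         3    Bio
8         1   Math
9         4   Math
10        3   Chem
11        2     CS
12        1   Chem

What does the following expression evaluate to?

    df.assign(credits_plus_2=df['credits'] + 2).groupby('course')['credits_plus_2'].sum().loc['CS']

28

add column credits_plus_2 = df['credits'] + 2:
    credits course  credits_plus_2
0         6     CS               8
1         4   Math               6
2         3    Bio               5
3         4     CS               6
4         3     CS               5
5         3   Math               5
6         3     CS               5
7         3    Bio               5
8         1   Math               3
9         4   Math               6
10        3   Chem               5
11        2     CS               4
12        1   Chem               3
group by course, sum of credits_plus_2:
course
Bio     10
CS      28
Chem     8
Math    20
Name: credits_plus_2, dtype: int64
Finally, value at index 'CS' = 28.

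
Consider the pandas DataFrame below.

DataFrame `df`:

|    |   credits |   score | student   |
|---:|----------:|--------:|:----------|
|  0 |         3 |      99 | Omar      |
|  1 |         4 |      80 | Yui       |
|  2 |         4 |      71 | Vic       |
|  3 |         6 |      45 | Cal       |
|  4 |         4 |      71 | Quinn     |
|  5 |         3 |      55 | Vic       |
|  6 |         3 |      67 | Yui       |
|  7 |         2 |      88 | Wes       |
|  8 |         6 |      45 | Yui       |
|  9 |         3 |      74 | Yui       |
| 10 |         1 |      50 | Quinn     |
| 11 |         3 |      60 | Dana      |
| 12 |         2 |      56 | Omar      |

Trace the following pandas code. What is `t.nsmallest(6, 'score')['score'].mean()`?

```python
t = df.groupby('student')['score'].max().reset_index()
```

group by student, max of score:
student
Cal      45
Dana     60
Omar     99
Quinn    71
Vic      71
Wes      88
Yui      80
Name: score, dtype: int64
reset_index():
  student  score
0     Cal     45
1    Dana     60
2    Omar     99
3   Quinn     71
4     Vic     71
5     Wes     88
6     Yui     80
take 6 rows with smallest score:
  student  score
0     Cal     45
1    Dana     60
3   Quinn     71
4     Vic     71
6     Yui     80
5     Wes     88
mean of column 'score' → 69.1666666667

69.1666666667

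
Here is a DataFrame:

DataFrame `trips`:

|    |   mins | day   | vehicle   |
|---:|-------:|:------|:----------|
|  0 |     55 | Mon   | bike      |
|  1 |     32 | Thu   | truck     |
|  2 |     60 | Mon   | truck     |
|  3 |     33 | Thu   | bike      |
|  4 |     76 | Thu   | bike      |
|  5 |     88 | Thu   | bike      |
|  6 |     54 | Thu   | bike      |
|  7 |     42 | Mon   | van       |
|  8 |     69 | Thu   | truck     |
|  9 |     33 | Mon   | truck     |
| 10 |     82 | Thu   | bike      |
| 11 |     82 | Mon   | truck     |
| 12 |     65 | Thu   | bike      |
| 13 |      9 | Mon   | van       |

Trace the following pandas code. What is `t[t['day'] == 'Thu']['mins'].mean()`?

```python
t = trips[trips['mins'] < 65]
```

39.6666666667

filter rows where mins < 65:
    mins  day vehicle
0     55  Mon    bike
1     32  Thu   truck
2     60  Mon   truck
3     33  Thu    bike
6     54  Thu    bike
7     42  Mon     van
9     33  Mon   truck
13     9  Mon     van
filter rows where day == 'Thu':
   mins  day vehicle
1    32  Thu   truck
3    33  Thu    bike
6    54  Thu    bike
mean of column 'mins' → 39.6666666667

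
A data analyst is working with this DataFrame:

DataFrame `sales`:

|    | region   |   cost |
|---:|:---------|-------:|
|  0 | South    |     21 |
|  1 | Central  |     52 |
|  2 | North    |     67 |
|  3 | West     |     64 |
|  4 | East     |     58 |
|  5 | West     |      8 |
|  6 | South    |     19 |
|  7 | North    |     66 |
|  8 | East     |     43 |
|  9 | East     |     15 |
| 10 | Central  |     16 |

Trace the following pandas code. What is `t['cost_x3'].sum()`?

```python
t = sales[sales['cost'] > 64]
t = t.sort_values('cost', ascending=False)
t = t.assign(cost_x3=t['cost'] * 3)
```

399

filter rows where cost > 64:
  region  cost
2  North    67
7  North    66
sort by cost descending:
  region  cost
2  North    67
7  North    66
add column cost_x3 = t['cost'] * 3:
  region  cost  cost_x3
2  North    67      201
7  North    66      198
Finally, sum of column 'cost_x3' = 399.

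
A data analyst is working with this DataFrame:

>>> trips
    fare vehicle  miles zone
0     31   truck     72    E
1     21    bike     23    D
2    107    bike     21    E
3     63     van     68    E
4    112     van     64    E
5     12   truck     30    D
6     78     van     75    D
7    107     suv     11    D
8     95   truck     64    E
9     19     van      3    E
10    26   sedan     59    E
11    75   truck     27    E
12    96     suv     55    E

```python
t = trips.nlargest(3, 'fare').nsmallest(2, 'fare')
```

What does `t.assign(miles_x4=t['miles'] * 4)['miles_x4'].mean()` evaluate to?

take 3 rows with largest fare:
   fare vehicle  miles zone
4   112     van     64    E
2   107    bike     21    E
7   107     suv     11    D
take 2 rows with smallest fare:
   fare vehicle  miles zone
2   107    bike     21    E
7   107     suv     11    D
add column miles_x4 = t['miles'] * 4:
   fare vehicle  miles zone  miles_x4
2   107    bike     21    E        84
7   107     suv     11    D        44

64.0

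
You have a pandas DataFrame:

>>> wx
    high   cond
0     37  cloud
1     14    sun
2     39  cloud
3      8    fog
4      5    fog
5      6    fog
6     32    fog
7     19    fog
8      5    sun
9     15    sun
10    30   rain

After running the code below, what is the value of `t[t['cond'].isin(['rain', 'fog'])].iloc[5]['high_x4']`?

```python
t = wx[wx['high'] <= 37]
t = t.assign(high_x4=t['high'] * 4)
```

120

filter rows where high <= 37:
    high   cond
0     37  cloud
1     14    sun
3      8    fog
4      5    fog
5      6    fog
6     32    fog
7     19    fog
8      5    sun
9     15    sun
10    30   rain
add column high_x4 = t['high'] * 4:
    high   cond  high_x4
0     37  cloud      148
1     14    sun       56
3      8    fog       32
4      5    fog       20
5      6    fog       24
6     32    fog      128
7     19    fog       76
8      5    sun       20
9     15    sun       60
10    30   rain      120
filter rows where cond in ['rain', 'fog']:
    high  cond  high_x4
3      8   fog       32
4      5   fog       20
5      6   fog       24
6     32   fog      128
7     19   fog       76
10    30  rain      120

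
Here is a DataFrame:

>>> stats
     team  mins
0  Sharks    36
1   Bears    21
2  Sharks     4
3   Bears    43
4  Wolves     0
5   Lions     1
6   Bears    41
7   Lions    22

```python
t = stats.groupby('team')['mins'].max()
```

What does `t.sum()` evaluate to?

group by team, max of mins:
team
Bears     43
Lions     22
Sharks    36
Wolves     0
Name: mins, dtype: int64
Taking the sum of the resulting series gives 101.

101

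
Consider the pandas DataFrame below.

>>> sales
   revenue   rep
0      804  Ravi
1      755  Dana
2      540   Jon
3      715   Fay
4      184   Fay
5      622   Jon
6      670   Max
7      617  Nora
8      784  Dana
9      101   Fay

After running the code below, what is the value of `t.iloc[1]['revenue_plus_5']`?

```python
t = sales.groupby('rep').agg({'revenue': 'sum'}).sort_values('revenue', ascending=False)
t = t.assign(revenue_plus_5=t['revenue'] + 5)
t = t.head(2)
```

1167

group by rep, sum of revenue:
      revenue
rep          
Dana     1539
Fay      1000
Jon      1162
Max       670
Nora      617
Ravi      804
sort by revenue descending:
      revenue
rep          
Dana     1539
Jon      1162
Fay      1000
Ravi      804
Max       670
Nora      617
add column revenue_plus_5 = t['revenue'] + 5:
      revenue  revenue_plus_5
rep                          
Dana     1539            1544
Jon      1162            1167
Fay      1000            1005
Ravi      804             809
Max       670             675
Nora      617             622
take first 2 rows:
      revenue  revenue_plus_5
rep                          
Dana     1539            1544
Jon      1162            1167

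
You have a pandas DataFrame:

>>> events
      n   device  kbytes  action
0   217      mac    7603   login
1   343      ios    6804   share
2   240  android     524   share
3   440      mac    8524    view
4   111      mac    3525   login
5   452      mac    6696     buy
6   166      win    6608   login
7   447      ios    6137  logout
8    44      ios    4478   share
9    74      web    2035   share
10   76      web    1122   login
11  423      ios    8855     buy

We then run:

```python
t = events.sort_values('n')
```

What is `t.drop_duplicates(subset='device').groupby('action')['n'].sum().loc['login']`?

sort by n:
      n   device  kbytes  action
8    44      ios    4478   share
9    74      web    2035   share
10   76      web    1122   login
4   111      mac    3525   login
6   166      win    6608   login
0   217      mac    7603   login
2   240  android     524   share
1   343      ios    6804   share
11  423      ios    8855     buy
3   440      mac    8524    view
7   447      ios    6137  logout
5   452      mac    6696     buy
drop duplicate device (keep=first):
     n   device  kbytes action
8   44      ios    4478  share
9   74      web    2035  share
4  111      mac    3525  login
6  166      win    6608  login
2  240  android     524  share
group by action, sum of n:
action
login    277
share    358
Name: n, dtype: int64
So loc['login'] = 277.

277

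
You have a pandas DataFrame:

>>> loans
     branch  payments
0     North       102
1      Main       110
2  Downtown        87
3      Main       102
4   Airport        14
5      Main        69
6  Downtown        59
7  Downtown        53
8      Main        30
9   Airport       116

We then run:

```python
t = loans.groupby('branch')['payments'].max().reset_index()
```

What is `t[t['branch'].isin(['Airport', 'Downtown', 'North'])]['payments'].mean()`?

group by branch, max of payments:
branch
Airport     116
Downtown     87
Main        110
North       102
Name: payments, dtype: int64
reset_index():
     branch  payments
0   Airport       116
1  Downtown        87
2      Main       110
3     North       102
filter rows where branch in ['Airport', 'Downtown', 'North']:
     branch  payments
0   Airport       116
1  Downtown        87
3     North       102
Finally, mean of column 'payments' = 101.666666667.

101.666666667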